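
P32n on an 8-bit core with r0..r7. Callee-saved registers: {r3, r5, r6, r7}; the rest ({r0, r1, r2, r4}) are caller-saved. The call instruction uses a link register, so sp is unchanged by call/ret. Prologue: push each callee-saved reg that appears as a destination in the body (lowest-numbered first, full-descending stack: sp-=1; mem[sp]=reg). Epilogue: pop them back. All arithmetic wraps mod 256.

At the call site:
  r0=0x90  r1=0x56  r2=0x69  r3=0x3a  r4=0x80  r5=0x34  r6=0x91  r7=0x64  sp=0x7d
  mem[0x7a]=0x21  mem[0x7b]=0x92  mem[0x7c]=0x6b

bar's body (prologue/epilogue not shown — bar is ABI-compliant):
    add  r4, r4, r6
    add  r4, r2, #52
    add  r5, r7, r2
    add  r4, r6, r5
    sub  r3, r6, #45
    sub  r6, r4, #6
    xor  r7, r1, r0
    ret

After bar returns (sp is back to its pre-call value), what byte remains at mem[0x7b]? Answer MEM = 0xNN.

MEM = 0x34

prologue: push r3 → mem[0x7c]=0x3a, sp=0x7c
prologue: push r5 → mem[0x7b]=0x34, sp=0x7b
prologue: push r6 → mem[0x7a]=0x91, sp=0x7a
prologue: push r7 → mem[0x79]=0x64, sp=0x79
body[0] add  r4, r4, r6 → r4=0x11
body[1] add  r4, r2, #52 → r4=0x9d
body[2] add  r5, r7, r2 → r5=0xcd
body[3] add  r4, r6, r5 → r4=0x5e
body[4] sub  r3, r6, #45 → r3=0x64
body[5] sub  r6, r4, #6 → r6=0x58
body[6] xor  r7, r1, r0 → r7=0xc6
epilogue: pop r7=0x64, sp=0x7a
epilogue: pop r6=0x91, sp=0x7b
epilogue: pop r5=0x34, sp=0x7c
epilogue: pop r3=0x3a, sp=0x7d
prologue pushed ['r3', 'r5', 'r6', 'r7'] at ['0x7c', '0x7b', '0x7a', '0x79']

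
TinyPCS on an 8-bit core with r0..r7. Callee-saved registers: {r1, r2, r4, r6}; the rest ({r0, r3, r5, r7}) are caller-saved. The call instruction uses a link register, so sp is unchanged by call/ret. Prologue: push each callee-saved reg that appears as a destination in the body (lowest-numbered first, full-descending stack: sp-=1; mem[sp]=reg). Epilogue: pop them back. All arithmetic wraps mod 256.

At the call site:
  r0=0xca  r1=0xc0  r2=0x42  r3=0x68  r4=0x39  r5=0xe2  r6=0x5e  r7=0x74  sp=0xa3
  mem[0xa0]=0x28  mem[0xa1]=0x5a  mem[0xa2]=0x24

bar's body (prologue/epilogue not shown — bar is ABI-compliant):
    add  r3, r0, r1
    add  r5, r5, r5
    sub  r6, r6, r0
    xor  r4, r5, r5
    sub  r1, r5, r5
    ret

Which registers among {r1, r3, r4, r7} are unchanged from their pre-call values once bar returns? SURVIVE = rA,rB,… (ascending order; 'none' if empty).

prologue: push r1 -> mem[0xa2]=0xc0, sp=0xa2
prologue: push r4 -> mem[0xa1]=0x39, sp=0xa1
prologue: push r6 -> mem[0xa0]=0x5e, sp=0xa0
body[0] add  r3, r0, r1 -> r3=0x8a
body[1] add  r5, r5, r5 -> r5=0xc4
body[2] sub  r6, r6, r0 -> r6=0x94
body[3] xor  r4, r5, r5 -> r4=0x00
body[4] sub  r1, r5, r5 -> r1=0x00
epilogue: pop r6=0x5e, sp=0xa1
epilogue: pop r4=0x39, sp=0xa2
epilogue: pop r1=0xc0, sp=0xa3
r1: callee-saved, written=True
r3: caller-saved, written=True
r4: callee-saved, written=True
r7: caller-saved, written=False

SURVIVE = r1,r4,r7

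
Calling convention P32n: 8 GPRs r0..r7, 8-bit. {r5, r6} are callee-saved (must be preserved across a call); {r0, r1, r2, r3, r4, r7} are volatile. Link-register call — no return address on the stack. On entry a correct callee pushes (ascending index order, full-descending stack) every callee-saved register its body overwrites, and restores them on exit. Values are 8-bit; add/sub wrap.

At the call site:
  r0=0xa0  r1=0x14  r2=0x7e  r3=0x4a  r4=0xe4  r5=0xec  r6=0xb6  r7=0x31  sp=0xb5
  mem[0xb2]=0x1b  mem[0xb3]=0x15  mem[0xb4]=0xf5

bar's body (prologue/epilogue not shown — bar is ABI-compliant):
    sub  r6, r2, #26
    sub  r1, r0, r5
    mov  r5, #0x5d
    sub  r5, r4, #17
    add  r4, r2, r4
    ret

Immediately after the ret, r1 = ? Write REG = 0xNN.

REG = 0xb4

prologue: push r5 → mem[0xb4]=0xec, sp=0xb4
prologue: push r6 → mem[0xb3]=0xb6, sp=0xb3
body[0] sub  r6, r2, #26 → r6=0x64
body[1] sub  r1, r0, r5 → r1=0xb4
body[2] mov  r5, #0x5d → r5=0x5d
body[3] sub  r5, r4, #17 → r5=0xd3
body[4] add  r4, r2, r4 → r4=0x62
epilogue: pop r6=0xb6, sp=0xb4
epilogue: pop r5=0xec, sp=0xb5
r1 is caller-saved → body value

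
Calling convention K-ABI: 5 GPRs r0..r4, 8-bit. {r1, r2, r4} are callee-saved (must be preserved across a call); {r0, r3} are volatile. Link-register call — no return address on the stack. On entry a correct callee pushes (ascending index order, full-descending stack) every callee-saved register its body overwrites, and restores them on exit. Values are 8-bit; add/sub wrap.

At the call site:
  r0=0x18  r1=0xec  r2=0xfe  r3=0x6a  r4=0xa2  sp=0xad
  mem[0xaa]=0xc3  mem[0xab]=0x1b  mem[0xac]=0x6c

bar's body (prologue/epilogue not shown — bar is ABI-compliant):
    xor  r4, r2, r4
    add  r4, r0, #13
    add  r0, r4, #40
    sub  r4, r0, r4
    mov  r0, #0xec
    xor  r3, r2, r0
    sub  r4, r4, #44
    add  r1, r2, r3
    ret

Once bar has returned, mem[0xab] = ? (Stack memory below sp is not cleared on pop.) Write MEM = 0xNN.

prologue: push r1 → mem[0xac]=0xec, sp=0xac
prologue: push r4 → mem[0xab]=0xa2, sp=0xab
body[0] xor  r4, r2, r4 → r4=0x5c
body[1] add  r4, r0, #13 → r4=0x25
body[2] add  r0, r4, #40 → r0=0x4d
body[3] sub  r4, r0, r4 → r4=0x28
body[4] mov  r0, #0xec → r0=0xec
body[5] xor  r3, r2, r0 → r3=0x12
body[6] sub  r4, r4, #44 → r4=0xfc
body[7] add  r1, r2, r3 → r1=0x10
epilogue: pop r4=0xa2, sp=0xac
epilogue: pop r1=0xec, sp=0xad
prologue pushed ['r1', 'r4'] at ['0xac', '0xab']

MEM = 0xa2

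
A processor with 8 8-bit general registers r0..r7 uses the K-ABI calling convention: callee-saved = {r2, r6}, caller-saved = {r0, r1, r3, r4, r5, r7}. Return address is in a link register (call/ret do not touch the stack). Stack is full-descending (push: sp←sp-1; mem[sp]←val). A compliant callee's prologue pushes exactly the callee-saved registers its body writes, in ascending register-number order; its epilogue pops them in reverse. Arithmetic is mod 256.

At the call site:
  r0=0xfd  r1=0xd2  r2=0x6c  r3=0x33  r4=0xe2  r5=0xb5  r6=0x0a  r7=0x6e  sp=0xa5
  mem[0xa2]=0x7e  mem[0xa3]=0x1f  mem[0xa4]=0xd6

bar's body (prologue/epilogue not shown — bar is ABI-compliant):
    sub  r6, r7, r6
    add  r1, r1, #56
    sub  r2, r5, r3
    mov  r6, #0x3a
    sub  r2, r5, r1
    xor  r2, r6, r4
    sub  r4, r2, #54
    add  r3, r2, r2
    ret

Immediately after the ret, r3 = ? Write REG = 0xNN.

REG = 0xb0

prologue: push r2 -> mem[0xa4]=0x6c, sp=0xa4
prologue: push r6 -> mem[0xa3]=0x0a, sp=0xa3
body[0] sub  r6, r7, r6 -> r6=0x64
body[1] add  r1, r1, #56 -> r1=0x0a
body[2] sub  r2, r5, r3 -> r2=0x82
body[3] mov  r6, #0x3a -> r6=0x3a
body[4] sub  r2, r5, r1 -> r2=0xab
body[5] xor  r2, r6, r4 -> r2=0xd8
body[6] sub  r4, r2, #54 -> r4=0xa2
body[7] add  r3, r2, r2 -> r3=0xb0
epilogue: pop r6=0x0a, sp=0xa4
epilogue: pop r2=0x6c, sp=0xa5
r3 is caller-saved -> body value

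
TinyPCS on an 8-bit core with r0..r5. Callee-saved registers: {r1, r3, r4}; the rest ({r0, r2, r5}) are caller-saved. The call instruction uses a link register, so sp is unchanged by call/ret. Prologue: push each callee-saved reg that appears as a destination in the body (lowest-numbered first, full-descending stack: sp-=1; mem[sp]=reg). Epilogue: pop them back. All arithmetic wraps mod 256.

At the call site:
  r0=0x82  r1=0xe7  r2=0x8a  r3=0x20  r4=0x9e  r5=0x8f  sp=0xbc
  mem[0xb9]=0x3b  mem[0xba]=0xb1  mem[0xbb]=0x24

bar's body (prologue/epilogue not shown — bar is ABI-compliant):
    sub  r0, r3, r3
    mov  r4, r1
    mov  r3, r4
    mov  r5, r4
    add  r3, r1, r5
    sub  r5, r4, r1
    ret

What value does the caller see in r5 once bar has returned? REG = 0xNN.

REG = 0x00

prologue: push r3 -> mem[0xbb]=0x20, sp=0xbb
prologue: push r4 -> mem[0xba]=0x9e, sp=0xba
body[0] sub  r0, r3, r3 -> r0=0x00
body[1] mov  r4, r1 -> r4=0xe7
body[2] mov  r3, r4 -> r3=0xe7
body[3] mov  r5, r4 -> r5=0xe7
body[4] add  r3, r1, r5 -> r3=0xce
body[5] sub  r5, r4, r1 -> r5=0x00
epilogue: pop r4=0x9e, sp=0xbb
epilogue: pop r3=0x20, sp=0xbc
r5 is caller-saved -> body value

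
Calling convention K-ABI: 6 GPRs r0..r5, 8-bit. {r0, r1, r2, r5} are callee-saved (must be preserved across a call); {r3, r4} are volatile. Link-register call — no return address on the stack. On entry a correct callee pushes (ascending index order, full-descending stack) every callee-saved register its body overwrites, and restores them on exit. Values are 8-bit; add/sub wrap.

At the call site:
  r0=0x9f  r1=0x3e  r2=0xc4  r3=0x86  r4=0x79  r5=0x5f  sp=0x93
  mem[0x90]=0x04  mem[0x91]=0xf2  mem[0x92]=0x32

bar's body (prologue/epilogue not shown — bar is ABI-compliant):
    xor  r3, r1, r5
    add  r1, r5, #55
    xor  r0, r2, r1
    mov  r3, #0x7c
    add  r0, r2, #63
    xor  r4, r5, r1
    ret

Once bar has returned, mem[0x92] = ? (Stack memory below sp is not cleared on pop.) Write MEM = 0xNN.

prologue: push r0 → mem[0x92]=0x9f, sp=0x92
prologue: push r1 → mem[0x91]=0x3e, sp=0x91
body[0] xor  r3, r1, r5 → r3=0x61
body[1] add  r1, r5, #55 → r1=0x96
body[2] xor  r0, r2, r1 → r0=0x52
body[3] mov  r3, #0x7c → r3=0x7c
body[4] add  r0, r2, #63 → r0=0x03
body[5] xor  r4, r5, r1 → r4=0xc9
epilogue: pop r1=0x3e, sp=0x92
epilogue: pop r0=0x9f, sp=0x93
prologue pushed ['r0', 'r1'] at ['0x92', '0x91']

MEM = 0x9f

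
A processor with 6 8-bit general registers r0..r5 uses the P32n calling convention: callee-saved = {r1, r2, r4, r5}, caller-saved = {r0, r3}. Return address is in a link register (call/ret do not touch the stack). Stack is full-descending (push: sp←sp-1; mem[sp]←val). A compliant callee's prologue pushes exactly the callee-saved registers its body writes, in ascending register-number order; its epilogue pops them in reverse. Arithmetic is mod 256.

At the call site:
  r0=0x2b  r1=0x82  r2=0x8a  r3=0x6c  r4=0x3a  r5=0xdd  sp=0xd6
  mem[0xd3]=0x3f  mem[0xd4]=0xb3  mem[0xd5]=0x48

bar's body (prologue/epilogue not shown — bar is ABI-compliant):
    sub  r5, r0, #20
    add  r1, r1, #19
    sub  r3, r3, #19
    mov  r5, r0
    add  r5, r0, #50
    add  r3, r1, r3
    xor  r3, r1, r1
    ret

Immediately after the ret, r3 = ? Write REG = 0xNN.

REG = 0x00

prologue: push r1 -> mem[0xd5]=0x82, sp=0xd5
prologue: push r5 -> mem[0xd4]=0xdd, sp=0xd4
body[0] sub  r5, r0, #20 -> r5=0x17
body[1] add  r1, r1, #19 -> r1=0x95
body[2] sub  r3, r3, #19 -> r3=0x59
body[3] mov  r5, r0 -> r5=0x2b
body[4] add  r5, r0, #50 -> r5=0x5d
body[5] add  r3, r1, r3 -> r3=0xee
body[6] xor  r3, r1, r1 -> r3=0x00
epilogue: pop r5=0xdd, sp=0xd5
epilogue: pop r1=0x82, sp=0xd6
r3 is caller-saved -> body value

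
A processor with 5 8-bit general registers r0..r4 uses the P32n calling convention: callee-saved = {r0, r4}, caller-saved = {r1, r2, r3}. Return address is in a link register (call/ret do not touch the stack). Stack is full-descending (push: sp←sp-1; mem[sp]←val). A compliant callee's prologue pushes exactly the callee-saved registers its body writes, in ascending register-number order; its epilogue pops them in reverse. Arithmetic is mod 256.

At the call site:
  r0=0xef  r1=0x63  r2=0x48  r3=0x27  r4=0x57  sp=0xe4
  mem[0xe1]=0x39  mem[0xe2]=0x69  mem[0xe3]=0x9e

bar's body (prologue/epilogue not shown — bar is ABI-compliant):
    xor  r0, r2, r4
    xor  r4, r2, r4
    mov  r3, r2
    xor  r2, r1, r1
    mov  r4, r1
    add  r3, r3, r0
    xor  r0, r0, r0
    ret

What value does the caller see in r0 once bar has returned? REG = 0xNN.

REG = 0xef

prologue: push r0 -> mem[0xe3]=0xef, sp=0xe3
prologue: push r4 -> mem[0xe2]=0x57, sp=0xe2
body[0] xor  r0, r2, r4 -> r0=0x1f
body[1] xor  r4, r2, r4 -> r4=0x1f
body[2] mov  r3, r2 -> r3=0x48
body[3] xor  r2, r1, r1 -> r2=0x00
body[4] mov  r4, r1 -> r4=0x63
body[5] add  r3, r3, r0 -> r3=0x67
body[6] xor  r0, r0, r0 -> r0=0x00
epilogue: pop r4=0x57, sp=0xe3
epilogue: pop r0=0xef, sp=0xe4
r0 is callee-saved -> restored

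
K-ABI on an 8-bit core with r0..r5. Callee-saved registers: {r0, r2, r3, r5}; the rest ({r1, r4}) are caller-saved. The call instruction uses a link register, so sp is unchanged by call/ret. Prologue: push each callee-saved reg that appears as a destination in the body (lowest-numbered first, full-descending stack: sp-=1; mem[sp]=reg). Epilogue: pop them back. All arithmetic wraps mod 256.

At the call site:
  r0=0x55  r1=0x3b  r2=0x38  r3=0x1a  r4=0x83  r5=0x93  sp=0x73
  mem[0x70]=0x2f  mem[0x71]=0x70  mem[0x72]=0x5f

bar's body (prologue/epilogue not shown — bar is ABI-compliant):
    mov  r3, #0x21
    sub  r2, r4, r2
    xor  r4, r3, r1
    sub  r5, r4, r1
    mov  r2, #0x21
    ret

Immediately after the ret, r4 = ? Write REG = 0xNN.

prologue: push r2 → mem[0x72]=0x38, sp=0x72
prologue: push r3 → mem[0x71]=0x1a, sp=0x71
prologue: push r5 → mem[0x70]=0x93, sp=0x70
body[0] mov  r3, #0x21 → r3=0x21
body[1] sub  r2, r4, r2 → r2=0x4b
body[2] xor  r4, r3, r1 → r4=0x1a
body[3] sub  r5, r4, r1 → r5=0xdf
body[4] mov  r2, #0x21 → r2=0x21
epilogue: pop r5=0x93, sp=0x71
epilogue: pop r3=0x1a, sp=0x72
epilogue: pop r2=0x38, sp=0x73
r4 is caller-saved → body value

REG = 0x1a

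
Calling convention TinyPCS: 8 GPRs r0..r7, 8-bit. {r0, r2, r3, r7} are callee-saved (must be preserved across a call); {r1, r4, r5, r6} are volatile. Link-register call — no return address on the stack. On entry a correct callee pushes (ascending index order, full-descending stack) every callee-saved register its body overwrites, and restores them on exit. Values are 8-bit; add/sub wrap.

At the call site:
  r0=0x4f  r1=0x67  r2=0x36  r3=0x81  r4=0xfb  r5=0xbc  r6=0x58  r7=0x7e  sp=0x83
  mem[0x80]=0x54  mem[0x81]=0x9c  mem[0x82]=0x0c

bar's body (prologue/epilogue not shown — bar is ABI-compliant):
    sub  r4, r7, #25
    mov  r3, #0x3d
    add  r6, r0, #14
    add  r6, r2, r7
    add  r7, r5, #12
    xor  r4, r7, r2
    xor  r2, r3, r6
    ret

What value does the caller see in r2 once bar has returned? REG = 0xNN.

prologue: push r2 -> mem[0x82]=0x36, sp=0x82
prologue: push r3 -> mem[0x81]=0x81, sp=0x81
prologue: push r7 -> mem[0x80]=0x7e, sp=0x80
body[0] sub  r4, r7, #25 -> r4=0x65
body[1] mov  r3, #0x3d -> r3=0x3d
body[2] add  r6, r0, #14 -> r6=0x5d
body[3] add  r6, r2, r7 -> r6=0xb4
body[4] add  r7, r5, #12 -> r7=0xc8
body[5] xor  r4, r7, r2 -> r4=0xfe
body[6] xor  r2, r3, r6 -> r2=0x89
epilogue: pop r7=0x7e, sp=0x81
epilogue: pop r3=0x81, sp=0x82
epilogue: pop r2=0x36, sp=0x83
r2 is callee-saved -> restored

REG = 0x36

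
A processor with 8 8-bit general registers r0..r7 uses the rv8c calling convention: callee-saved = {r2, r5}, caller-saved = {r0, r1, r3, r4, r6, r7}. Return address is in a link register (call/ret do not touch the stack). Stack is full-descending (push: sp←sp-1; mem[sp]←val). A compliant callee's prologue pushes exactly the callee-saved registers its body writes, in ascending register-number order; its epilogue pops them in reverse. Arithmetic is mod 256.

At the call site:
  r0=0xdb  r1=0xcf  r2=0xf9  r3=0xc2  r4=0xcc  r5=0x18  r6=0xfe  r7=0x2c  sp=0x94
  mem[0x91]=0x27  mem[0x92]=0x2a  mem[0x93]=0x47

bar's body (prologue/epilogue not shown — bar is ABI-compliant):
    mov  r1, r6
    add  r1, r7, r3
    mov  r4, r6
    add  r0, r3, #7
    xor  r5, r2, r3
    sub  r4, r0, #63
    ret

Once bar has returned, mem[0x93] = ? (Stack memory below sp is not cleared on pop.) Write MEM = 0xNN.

MEM = 0x18

prologue: push r5 -> mem[0x93]=0x18, sp=0x93
body[0] mov  r1, r6 -> r1=0xfe
body[1] add  r1, r7, r3 -> r1=0xee
body[2] mov  r4, r6 -> r4=0xfe
body[3] add  r0, r3, #7 -> r0=0xc9
body[4] xor  r5, r2, r3 -> r5=0x3b
body[5] sub  r4, r0, #63 -> r4=0x8a
epilogue: pop r5=0x18, sp=0x94
prologue pushed ['r5'] at ['0x93']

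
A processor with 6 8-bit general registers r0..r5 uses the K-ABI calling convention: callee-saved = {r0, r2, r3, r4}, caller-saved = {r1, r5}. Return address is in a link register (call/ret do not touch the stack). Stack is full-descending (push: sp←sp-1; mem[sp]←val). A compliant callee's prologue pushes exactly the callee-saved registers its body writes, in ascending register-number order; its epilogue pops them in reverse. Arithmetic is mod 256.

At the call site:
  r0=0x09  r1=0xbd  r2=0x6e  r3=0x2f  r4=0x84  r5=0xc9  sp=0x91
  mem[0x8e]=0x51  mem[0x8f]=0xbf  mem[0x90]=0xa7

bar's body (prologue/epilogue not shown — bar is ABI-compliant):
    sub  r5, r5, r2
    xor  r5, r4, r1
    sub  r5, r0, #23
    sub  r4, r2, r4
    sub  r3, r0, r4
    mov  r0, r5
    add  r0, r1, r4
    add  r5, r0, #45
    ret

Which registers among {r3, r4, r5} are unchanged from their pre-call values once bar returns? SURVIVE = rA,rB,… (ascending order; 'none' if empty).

prologue: push r0 → mem[0x90]=0x09, sp=0x90
prologue: push r3 → mem[0x8f]=0x2f, sp=0x8f
prologue: push r4 → mem[0x8e]=0x84, sp=0x8e
body[0] sub  r5, r5, r2 → r5=0x5b
body[1] xor  r5, r4, r1 → r5=0x39
body[2] sub  r5, r0, #23 → r5=0xf2
body[3] sub  r4, r2, r4 → r4=0xea
body[4] sub  r3, r0, r4 → r3=0x1f
body[5] mov  r0, r5 → r0=0xf2
body[6] add  r0, r1, r4 → r0=0xa7
body[7] add  r5, r0, #45 → r5=0xd4
epilogue: pop r4=0x84, sp=0x8f
epilogue: pop r3=0x2f, sp=0x90
epilogue: pop r0=0x09, sp=0x91
r3: callee-saved, written=True
r4: callee-saved, written=True
r5: caller-saved, written=True

SURVIVE = r3,r4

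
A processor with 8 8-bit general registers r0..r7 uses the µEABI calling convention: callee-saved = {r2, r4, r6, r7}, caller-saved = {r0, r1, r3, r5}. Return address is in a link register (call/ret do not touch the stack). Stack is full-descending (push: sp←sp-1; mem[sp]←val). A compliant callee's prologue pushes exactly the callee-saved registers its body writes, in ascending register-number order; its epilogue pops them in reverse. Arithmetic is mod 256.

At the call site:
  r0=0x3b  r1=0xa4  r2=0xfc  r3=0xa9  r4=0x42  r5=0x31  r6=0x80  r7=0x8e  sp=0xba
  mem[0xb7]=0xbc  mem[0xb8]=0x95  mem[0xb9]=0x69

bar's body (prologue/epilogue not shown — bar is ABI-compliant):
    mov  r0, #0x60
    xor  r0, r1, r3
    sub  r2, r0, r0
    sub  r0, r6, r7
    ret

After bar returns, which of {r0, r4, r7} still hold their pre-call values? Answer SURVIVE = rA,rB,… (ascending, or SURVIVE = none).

prologue: push r2 → mem[0xb9]=0xfc, sp=0xb9
body[0] mov  r0, #0x60 → r0=0x60
body[1] xor  r0, r1, r3 → r0=0x0d
body[2] sub  r2, r0, r0 → r2=0x00
body[3] sub  r0, r6, r7 → r0=0xf2
epilogue: pop r2=0xfc, sp=0xba
r0: caller-saved, written=True
r4: callee-saved, written=False
r7: callee-saved, written=False

SURVIVE = r4,r7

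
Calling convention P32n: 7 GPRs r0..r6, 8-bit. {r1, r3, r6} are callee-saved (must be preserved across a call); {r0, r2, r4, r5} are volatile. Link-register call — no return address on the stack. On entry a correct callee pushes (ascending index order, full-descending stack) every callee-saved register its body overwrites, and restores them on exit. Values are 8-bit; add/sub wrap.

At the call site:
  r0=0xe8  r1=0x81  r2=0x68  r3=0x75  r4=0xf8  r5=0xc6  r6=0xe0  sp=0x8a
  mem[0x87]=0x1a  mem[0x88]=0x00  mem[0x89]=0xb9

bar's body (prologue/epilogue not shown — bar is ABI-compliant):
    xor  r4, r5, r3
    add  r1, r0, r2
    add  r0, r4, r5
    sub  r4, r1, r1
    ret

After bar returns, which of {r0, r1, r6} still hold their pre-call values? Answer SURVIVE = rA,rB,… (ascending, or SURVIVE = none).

SURVIVE = r1,r6

prologue: push r1 → mem[0x89]=0x81, sp=0x89
body[0] xor  r4, r5, r3 → r4=0xb3
body[1] add  r1, r0, r2 → r1=0x50
body[2] add  r0, r4, r5 → r0=0x79
body[3] sub  r4, r1, r1 → r4=0x00
epilogue: pop r1=0x81, sp=0x8a
r0: caller-saved, written=True
r1: callee-saved, written=True
r6: callee-saved, written=False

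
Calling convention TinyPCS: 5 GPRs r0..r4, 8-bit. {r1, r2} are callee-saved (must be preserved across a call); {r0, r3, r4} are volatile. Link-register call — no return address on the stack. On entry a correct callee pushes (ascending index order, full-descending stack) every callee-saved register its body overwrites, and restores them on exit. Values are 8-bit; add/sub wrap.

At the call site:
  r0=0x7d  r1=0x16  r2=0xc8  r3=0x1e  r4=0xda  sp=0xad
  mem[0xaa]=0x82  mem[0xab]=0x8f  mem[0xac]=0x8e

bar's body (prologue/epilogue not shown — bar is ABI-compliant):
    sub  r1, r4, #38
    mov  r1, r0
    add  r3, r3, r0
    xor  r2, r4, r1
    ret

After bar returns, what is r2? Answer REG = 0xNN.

REG = 0xc8

prologue: push r1 → mem[0xac]=0x16, sp=0xac
prologue: push r2 → mem[0xab]=0xc8, sp=0xab
body[0] sub  r1, r4, #38 → r1=0xb4
body[1] mov  r1, r0 → r1=0x7d
body[2] add  r3, r3, r0 → r3=0x9b
body[3] xor  r2, r4, r1 → r2=0xa7
epilogue: pop r2=0xc8, sp=0xac
epilogue: pop r1=0x16, sp=0xad
r2 is callee-saved → restored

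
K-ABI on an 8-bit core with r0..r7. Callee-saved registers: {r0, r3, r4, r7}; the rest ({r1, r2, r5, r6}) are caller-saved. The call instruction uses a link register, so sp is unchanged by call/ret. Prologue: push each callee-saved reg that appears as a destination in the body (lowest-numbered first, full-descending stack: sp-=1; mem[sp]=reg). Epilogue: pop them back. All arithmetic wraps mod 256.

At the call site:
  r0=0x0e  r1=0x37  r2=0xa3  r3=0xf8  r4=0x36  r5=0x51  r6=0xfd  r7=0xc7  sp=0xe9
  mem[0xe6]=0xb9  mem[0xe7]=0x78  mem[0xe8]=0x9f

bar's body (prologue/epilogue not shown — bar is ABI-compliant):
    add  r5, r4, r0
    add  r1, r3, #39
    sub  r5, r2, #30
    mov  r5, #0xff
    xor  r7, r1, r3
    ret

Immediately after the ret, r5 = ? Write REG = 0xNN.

prologue: push r7 -> mem[0xe8]=0xc7, sp=0xe8
body[0] add  r5, r4, r0 -> r5=0x44
body[1] add  r1, r3, #39 -> r1=0x1f
body[2] sub  r5, r2, #30 -> r5=0x85
body[3] mov  r5, #0xff -> r5=0xff
body[4] xor  r7, r1, r3 -> r7=0xe7
epilogue: pop r7=0xc7, sp=0xe9
r5 is caller-saved -> body value

REG = 0xff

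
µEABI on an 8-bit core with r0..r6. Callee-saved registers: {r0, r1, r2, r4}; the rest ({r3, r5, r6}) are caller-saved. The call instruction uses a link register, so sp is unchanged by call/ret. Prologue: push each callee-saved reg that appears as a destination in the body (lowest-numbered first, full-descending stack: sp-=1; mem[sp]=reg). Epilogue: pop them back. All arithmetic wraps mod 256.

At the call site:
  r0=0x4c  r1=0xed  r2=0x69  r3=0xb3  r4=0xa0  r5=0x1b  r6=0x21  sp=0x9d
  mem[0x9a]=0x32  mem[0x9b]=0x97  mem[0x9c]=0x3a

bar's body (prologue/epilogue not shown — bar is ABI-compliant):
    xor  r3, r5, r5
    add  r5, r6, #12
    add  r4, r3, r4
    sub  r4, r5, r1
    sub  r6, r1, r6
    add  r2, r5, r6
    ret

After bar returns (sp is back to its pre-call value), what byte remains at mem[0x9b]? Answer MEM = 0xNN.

prologue: push r2 → mem[0x9c]=0x69, sp=0x9c
prologue: push r4 → mem[0x9b]=0xa0, sp=0x9b
body[0] xor  r3, r5, r5 → r3=0x00
body[1] add  r5, r6, #12 → r5=0x2d
body[2] add  r4, r3, r4 → r4=0xa0
body[3] sub  r4, r5, r1 → r4=0x40
body[4] sub  r6, r1, r6 → r6=0xcc
body[5] add  r2, r5, r6 → r2=0xf9
epilogue: pop r4=0xa0, sp=0x9c
epilogue: pop r2=0x69, sp=0x9d
prologue pushed ['r2', 'r4'] at ['0x9c', '0x9b']

MEM = 0xa0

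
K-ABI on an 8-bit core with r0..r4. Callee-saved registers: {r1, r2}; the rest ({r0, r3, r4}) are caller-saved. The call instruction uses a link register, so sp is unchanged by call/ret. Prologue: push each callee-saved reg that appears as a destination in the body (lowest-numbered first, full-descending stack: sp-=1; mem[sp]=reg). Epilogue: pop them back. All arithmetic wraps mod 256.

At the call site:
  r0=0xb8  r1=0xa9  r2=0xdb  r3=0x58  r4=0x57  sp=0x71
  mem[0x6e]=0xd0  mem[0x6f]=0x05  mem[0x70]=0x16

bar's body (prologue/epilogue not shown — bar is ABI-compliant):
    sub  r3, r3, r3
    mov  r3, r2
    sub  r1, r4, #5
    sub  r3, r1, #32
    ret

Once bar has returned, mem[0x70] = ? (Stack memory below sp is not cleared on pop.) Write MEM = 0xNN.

MEM = 0xa9

prologue: push r1 -> mem[0x70]=0xa9, sp=0x70
body[0] sub  r3, r3, r3 -> r3=0x00
body[1] mov  r3, r2 -> r3=0xdb
body[2] sub  r1, r4, #5 -> r1=0x52
body[3] sub  r3, r1, #32 -> r3=0x32
epilogue: pop r1=0xa9, sp=0x71
prologue pushed ['r1'] at ['0x70']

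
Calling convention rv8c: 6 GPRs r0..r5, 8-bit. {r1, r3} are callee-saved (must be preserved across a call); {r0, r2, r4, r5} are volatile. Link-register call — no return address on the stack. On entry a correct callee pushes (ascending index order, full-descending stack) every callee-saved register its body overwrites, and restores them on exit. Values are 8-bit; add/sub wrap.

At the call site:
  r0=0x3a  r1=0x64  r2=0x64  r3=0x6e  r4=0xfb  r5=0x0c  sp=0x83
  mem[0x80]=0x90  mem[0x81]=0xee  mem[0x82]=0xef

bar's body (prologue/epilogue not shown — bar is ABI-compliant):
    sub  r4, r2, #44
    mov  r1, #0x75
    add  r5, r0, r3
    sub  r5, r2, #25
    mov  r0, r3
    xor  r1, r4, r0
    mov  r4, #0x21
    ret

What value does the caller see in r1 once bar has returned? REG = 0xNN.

prologue: push r1 -> mem[0x82]=0x64, sp=0x82
body[0] sub  r4, r2, #44 -> r4=0x38
body[1] mov  r1, #0x75 -> r1=0x75
body[2] add  r5, r0, r3 -> r5=0xa8
body[3] sub  r5, r2, #25 -> r5=0x4b
body[4] mov  r0, r3 -> r0=0x6e
body[5] xor  r1, r4, r0 -> r1=0x56
body[6] mov  r4, #0x21 -> r4=0x21
epilogue: pop r1=0x64, sp=0x83
r1 is callee-saved -> restored

REG = 0x64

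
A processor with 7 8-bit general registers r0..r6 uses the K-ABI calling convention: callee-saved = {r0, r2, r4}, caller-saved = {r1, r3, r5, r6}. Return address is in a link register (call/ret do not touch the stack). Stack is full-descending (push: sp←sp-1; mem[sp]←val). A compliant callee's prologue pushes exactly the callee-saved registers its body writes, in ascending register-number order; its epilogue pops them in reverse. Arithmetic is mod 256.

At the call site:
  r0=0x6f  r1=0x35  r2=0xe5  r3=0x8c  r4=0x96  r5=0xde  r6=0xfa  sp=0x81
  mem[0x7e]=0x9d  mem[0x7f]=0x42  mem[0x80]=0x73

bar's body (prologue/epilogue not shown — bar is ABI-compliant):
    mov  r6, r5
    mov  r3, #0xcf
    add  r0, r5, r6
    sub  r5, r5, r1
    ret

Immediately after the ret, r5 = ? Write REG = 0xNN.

prologue: push r0 -> mem[0x80]=0x6f, sp=0x80
body[0] mov  r6, r5 -> r6=0xde
body[1] mov  r3, #0xcf -> r3=0xcf
body[2] add  r0, r5, r6 -> r0=0xbc
body[3] sub  r5, r5, r1 -> r5=0xa9
epilogue: pop r0=0x6f, sp=0x81
r5 is caller-saved -> body value

REG = 0xa9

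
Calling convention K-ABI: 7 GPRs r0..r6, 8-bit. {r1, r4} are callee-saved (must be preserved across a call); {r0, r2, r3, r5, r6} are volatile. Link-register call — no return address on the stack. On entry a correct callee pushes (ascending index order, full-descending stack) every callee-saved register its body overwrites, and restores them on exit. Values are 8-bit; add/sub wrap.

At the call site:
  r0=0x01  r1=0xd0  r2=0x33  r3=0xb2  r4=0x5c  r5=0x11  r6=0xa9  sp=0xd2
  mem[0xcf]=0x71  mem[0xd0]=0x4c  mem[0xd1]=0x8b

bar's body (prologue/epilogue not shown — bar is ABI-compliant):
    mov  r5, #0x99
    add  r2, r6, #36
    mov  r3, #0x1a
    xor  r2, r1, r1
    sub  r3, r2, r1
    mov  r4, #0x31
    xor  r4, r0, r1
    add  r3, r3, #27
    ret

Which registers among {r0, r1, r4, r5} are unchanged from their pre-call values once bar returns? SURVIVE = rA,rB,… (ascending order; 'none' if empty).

prologue: push r4 -> mem[0xd1]=0x5c, sp=0xd1
body[0] mov  r5, #0x99 -> r5=0x99
body[1] add  r2, r6, #36 -> r2=0xcd
body[2] mov  r3, #0x1a -> r3=0x1a
body[3] xor  r2, r1, r1 -> r2=0x00
body[4] sub  r3, r2, r1 -> r3=0x30
body[5] mov  r4, #0x31 -> r4=0x31
body[6] xor  r4, r0, r1 -> r4=0xd1
body[7] add  r3, r3, #27 -> r3=0x4b
epilogue: pop r4=0x5c, sp=0xd2
r0: caller-saved, written=False
r1: callee-saved, written=False
r4: callee-saved, written=True
r5: caller-saved, written=True

SURVIVE = r0,r1,r4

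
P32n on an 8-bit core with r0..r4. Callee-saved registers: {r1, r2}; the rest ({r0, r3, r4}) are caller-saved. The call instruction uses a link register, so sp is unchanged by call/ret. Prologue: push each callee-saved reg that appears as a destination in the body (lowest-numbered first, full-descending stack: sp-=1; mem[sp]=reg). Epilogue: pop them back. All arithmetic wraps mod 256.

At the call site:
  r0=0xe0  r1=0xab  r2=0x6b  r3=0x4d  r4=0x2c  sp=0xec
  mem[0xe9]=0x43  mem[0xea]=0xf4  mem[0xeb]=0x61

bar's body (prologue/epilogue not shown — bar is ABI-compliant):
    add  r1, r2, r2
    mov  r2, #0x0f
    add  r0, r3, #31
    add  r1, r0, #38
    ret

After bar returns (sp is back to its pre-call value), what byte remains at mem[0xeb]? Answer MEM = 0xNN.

MEM = 0xab

prologue: push r1 -> mem[0xeb]=0xab, sp=0xeb
prologue: push r2 -> mem[0xea]=0x6b, sp=0xea
body[0] add  r1, r2, r2 -> r1=0xd6
body[1] mov  r2, #0x0f -> r2=0x0f
body[2] add  r0, r3, #31 -> r0=0x6c
body[3] add  r1, r0, #38 -> r1=0x92
epilogue: pop r2=0x6b, sp=0xeb
epilogue: pop r1=0xab, sp=0xec
prologue pushed ['r1', 'r2'] at ['0xeb', '0xea']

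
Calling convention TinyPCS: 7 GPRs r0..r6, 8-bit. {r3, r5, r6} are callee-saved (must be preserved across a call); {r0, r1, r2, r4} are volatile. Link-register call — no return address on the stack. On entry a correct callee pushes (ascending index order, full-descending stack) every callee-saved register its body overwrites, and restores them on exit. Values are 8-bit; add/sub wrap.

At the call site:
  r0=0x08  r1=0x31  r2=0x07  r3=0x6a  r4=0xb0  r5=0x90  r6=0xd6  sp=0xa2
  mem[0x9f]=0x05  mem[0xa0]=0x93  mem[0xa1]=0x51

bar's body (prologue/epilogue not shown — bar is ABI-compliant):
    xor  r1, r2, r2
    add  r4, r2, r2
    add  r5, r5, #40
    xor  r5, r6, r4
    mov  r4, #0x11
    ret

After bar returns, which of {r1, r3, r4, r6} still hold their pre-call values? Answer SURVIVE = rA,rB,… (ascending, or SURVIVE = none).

SURVIVE = r3,r6

prologue: push r5 → mem[0xa1]=0x90, sp=0xa1
body[0] xor  r1, r2, r2 → r1=0x00
body[1] add  r4, r2, r2 → r4=0x0e
body[2] add  r5, r5, #40 → r5=0xb8
body[3] xor  r5, r6, r4 → r5=0xd8
body[4] mov  r4, #0x11 → r4=0x11
epilogue: pop r5=0x90, sp=0xa2
r1: caller-saved, written=True
r3: callee-saved, written=False
r4: caller-saved, written=True
r6: callee-saved, written=False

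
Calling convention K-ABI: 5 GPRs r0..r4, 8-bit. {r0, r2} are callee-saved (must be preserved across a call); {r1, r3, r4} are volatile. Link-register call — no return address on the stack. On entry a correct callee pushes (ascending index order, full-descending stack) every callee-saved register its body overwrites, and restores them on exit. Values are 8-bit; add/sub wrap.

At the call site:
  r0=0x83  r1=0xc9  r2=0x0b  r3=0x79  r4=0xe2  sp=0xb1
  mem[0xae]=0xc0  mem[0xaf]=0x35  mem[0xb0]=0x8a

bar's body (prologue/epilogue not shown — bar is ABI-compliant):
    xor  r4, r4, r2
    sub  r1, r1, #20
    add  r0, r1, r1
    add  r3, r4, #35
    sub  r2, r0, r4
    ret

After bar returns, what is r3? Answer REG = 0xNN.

prologue: push r0 -> mem[0xb0]=0x83, sp=0xb0
prologue: push r2 -> mem[0xaf]=0x0b, sp=0xaf
body[0] xor  r4, r4, r2 -> r4=0xe9
body[1] sub  r1, r1, #20 -> r1=0xb5
body[2] add  r0, r1, r1 -> r0=0x6a
body[3] add  r3, r4, #35 -> r3=0x0c
body[4] sub  r2, r0, r4 -> r2=0x81
epilogue: pop r2=0x0b, sp=0xb0
epilogue: pop r0=0x83, sp=0xb1
r3 is caller-saved -> body value

REG = 0x0c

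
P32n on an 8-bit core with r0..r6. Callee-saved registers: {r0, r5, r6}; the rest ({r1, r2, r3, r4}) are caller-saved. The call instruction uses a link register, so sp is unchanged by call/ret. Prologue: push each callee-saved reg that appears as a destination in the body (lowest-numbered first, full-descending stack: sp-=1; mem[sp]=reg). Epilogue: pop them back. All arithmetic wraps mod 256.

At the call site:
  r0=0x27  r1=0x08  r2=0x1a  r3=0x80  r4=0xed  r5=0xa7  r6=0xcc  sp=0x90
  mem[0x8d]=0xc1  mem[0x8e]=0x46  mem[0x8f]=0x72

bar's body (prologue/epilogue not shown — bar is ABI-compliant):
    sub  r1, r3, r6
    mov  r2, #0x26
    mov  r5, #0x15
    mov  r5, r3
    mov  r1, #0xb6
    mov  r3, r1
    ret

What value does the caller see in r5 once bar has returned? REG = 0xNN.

prologue: push r5 → mem[0x8f]=0xa7, sp=0x8f
body[0] sub  r1, r3, r6 → r1=0xb4
body[1] mov  r2, #0x26 → r2=0x26
body[2] mov  r5, #0x15 → r5=0x15
body[3] mov  r5, r3 → r5=0x80
body[4] mov  r1, #0xb6 → r1=0xb6
body[5] mov  r3, r1 → r3=0xb6
epilogue: pop r5=0xa7, sp=0x90
r5 is callee-saved → restored

REG = 0xa7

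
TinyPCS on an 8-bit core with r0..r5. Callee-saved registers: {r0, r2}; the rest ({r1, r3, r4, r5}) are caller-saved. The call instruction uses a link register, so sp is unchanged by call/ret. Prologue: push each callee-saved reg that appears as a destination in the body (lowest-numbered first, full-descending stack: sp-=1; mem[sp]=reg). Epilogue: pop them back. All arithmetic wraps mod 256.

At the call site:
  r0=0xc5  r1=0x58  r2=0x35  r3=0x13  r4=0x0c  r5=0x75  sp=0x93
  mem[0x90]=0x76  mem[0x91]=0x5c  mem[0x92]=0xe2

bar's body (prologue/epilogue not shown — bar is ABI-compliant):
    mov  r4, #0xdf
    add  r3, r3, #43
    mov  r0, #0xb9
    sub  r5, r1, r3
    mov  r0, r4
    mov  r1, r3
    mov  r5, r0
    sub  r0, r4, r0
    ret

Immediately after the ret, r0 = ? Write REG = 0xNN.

REG = 0xc5

prologue: push r0 -> mem[0x92]=0xc5, sp=0x92
body[0] mov  r4, #0xdf -> r4=0xdf
body[1] add  r3, r3, #43 -> r3=0x3e
body[2] mov  r0, #0xb9 -> r0=0xb9
body[3] sub  r5, r1, r3 -> r5=0x1a
body[4] mov  r0, r4 -> r0=0xdf
body[5] mov  r1, r3 -> r1=0x3e
body[6] mov  r5, r0 -> r5=0xdf
body[7] sub  r0, r4, r0 -> r0=0x00
epilogue: pop r0=0xc5, sp=0x93
r0 is callee-saved -> restored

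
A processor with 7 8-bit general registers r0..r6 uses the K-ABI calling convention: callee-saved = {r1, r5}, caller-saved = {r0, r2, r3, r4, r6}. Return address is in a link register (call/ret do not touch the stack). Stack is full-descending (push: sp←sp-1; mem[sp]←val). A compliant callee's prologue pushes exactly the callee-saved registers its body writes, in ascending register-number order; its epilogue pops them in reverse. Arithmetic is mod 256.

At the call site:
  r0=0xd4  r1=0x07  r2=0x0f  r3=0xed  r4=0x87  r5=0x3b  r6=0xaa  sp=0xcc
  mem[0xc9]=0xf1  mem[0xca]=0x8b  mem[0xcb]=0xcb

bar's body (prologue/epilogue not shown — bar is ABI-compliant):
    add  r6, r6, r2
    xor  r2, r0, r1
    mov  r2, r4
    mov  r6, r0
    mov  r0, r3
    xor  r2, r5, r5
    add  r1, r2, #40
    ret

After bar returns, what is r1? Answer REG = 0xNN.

REG = 0x07

prologue: push r1 -> mem[0xcb]=0x07, sp=0xcb
body[0] add  r6, r6, r2 -> r6=0xb9
body[1] xor  r2, r0, r1 -> r2=0xd3
body[2] mov  r2, r4 -> r2=0x87
body[3] mov  r6, r0 -> r6=0xd4
body[4] mov  r0, r3 -> r0=0xed
body[5] xor  r2, r5, r5 -> r2=0x00
body[6] add  r1, r2, #40 -> r1=0x28
epilogue: pop r1=0x07, sp=0xcc
r1 is callee-saved -> restored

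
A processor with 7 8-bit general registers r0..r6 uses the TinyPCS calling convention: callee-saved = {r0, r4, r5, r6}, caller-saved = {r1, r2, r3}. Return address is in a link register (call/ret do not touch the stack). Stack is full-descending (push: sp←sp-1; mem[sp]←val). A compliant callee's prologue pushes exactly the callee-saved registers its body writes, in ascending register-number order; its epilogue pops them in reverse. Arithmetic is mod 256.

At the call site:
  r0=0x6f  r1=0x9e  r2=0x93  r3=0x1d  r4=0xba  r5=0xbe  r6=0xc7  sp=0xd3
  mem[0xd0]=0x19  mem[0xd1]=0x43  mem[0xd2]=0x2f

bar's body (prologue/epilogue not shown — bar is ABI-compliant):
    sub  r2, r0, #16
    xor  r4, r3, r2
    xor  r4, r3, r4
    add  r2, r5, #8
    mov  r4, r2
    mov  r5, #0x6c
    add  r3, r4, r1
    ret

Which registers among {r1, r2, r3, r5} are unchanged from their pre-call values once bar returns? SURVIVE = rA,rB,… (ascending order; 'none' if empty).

prologue: push r4 -> mem[0xd2]=0xba, sp=0xd2
prologue: push r5 -> mem[0xd1]=0xbe, sp=0xd1
body[0] sub  r2, r0, #16 -> r2=0x5f
body[1] xor  r4, r3, r2 -> r4=0x42
body[2] xor  r4, r3, r4 -> r4=0x5f
body[3] add  r2, r5, #8 -> r2=0xc6
body[4] mov  r4, r2 -> r4=0xc6
body[5] mov  r5, #0x6c -> r5=0x6c
body[6] add  r3, r4, r1 -> r3=0x64
epilogue: pop r5=0xbe, sp=0xd2
epilogue: pop r4=0xba, sp=0xd3
r1: caller-saved, written=False
r2: caller-saved, written=True
r3: caller-saved, written=True
r5: callee-saved, written=True

SURVIVE = r1,r5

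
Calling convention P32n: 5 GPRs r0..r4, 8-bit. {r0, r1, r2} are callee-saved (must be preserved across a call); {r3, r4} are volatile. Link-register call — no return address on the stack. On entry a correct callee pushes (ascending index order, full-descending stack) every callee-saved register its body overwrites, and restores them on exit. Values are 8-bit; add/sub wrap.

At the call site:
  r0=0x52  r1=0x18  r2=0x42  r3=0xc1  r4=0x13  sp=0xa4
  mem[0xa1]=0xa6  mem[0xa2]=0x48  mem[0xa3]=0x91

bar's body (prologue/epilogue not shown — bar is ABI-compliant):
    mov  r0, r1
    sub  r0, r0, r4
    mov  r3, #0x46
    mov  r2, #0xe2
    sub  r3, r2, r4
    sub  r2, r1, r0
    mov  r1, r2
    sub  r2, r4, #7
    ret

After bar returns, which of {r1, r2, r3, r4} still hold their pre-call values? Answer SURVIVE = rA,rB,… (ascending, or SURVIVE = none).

prologue: push r0 → mem[0xa3]=0x52, sp=0xa3
prologue: push r1 → mem[0xa2]=0x18, sp=0xa2
prologue: push r2 → mem[0xa1]=0x42, sp=0xa1
body[0] mov  r0, r1 → r0=0x18
body[1] sub  r0, r0, r4 → r0=0x05
body[2] mov  r3, #0x46 → r3=0x46
body[3] mov  r2, #0xe2 → r2=0xe2
body[4] sub  r3, r2, r4 → r3=0xcf
body[5] sub  r2, r1, r0 → r2=0x13
body[6] mov  r1, r2 → r1=0x13
body[7] sub  r2, r4, #7 → r2=0x0c
epilogue: pop r2=0x42, sp=0xa2
epilogue: pop r1=0x18, sp=0xa3
epilogue: pop r0=0x52, sp=0xa4
r1: callee-saved, written=True
r2: callee-saved, written=True
r3: caller-saved, written=True
r4: caller-saved, written=False

SURVIVE = r1,r2,r4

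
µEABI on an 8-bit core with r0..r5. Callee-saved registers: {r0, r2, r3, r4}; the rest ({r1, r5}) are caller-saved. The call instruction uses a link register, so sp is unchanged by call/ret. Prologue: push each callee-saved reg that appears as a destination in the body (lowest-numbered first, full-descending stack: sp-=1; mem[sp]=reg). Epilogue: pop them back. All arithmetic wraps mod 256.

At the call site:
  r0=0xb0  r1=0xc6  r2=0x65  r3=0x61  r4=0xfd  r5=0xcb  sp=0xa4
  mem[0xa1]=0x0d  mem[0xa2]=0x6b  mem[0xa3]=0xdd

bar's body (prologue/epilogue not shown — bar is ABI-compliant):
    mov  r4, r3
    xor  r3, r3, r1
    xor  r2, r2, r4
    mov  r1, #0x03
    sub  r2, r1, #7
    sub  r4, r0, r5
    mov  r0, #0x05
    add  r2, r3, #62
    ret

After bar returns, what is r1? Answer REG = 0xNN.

prologue: push r0 → mem[0xa3]=0xb0, sp=0xa3
prologue: push r2 → mem[0xa2]=0x65, sp=0xa2
prologue: push r3 → mem[0xa1]=0x61, sp=0xa1
prologue: push r4 → mem[0xa0]=0xfd, sp=0xa0
body[0] mov  r4, r3 → r4=0x61
body[1] xor  r3, r3, r1 → r3=0xa7
body[2] xor  r2, r2, r4 → r2=0x04
body[3] mov  r1, #0x03 → r1=0x03
body[4] sub  r2, r1, #7 → r2=0xfc
body[5] sub  r4, r0, r5 → r4=0xe5
body[6] mov  r0, #0x05 → r0=0x05
body[7] add  r2, r3, #62 → r2=0xe5
epilogue: pop r4=0xfd, sp=0xa1
epilogue: pop r3=0x61, sp=0xa2
epilogue: pop r2=0x65, sp=0xa3
epilogue: pop r0=0xb0, sp=0xa4
r1 is caller-saved → body value

REG = 0x03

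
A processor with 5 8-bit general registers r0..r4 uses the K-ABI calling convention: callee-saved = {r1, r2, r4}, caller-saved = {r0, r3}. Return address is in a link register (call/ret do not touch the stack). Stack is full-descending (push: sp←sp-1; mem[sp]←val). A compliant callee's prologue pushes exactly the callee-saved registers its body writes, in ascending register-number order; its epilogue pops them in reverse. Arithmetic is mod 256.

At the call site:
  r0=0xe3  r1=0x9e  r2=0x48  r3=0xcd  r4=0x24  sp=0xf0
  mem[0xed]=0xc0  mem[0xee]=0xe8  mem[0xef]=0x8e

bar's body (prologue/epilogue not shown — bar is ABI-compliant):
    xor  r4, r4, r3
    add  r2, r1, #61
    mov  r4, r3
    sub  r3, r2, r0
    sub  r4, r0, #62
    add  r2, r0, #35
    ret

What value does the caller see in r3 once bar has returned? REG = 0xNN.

REG = 0xf8

prologue: push r2 -> mem[0xef]=0x48, sp=0xef
prologue: push r4 -> mem[0xee]=0x24, sp=0xee
body[0] xor  r4, r4, r3 -> r4=0xe9
body[1] add  r2, r1, #61 -> r2=0xdb
body[2] mov  r4, r3 -> r4=0xcd
body[3] sub  r3, r2, r0 -> r3=0xf8
body[4] sub  r4, r0, #62 -> r4=0xa5
body[5] add  r2, r0, #35 -> r2=0x06
epilogue: pop r4=0x24, sp=0xef
epilogue: pop r2=0x48, sp=0xf0
r3 is caller-saved -> body value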